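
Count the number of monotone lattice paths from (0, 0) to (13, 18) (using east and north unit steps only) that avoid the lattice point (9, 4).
Number of paths = 204065175

Total paths from (0, 0) to (13, 18): C(31, 13) = 206253075. Paths through (9, 4): (paths (0, 0) → (9, 4)) × (paths (9, 4) → (13, 18)) = C(13, 9) · C(18, 4) = 715 · 3060 = 2187900. Avoidance count = 206253075 − 2187900 = 204065175.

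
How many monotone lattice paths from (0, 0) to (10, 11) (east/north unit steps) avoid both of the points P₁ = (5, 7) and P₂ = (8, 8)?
Number of paths = 155904

Inclusion–exclusion. Total paths: C(21, 10) = 352716. Through P₁: C(12, 5)·C(9, 5) = 99792. Through P₂: C(16, 8)·C(5, 2) = 128700. Since P₁ is strictly southwest of P₂, a monotone path through both must visit P₁ then P₂; paths through both = C(12, 5)·C(4, 3)·C(5, 2) = 31680. Avoid both = 352716 − 99792 − 128700 + 31680 = 155904.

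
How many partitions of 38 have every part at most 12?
p(38, parts ≤ 12) = 17084

Use the recurrence p(n, m) = p(n, m−1) + p(n−m, m): either the largest part is < m (count p(n, m−1)) or the largest part is exactly m (remove one copy of m, count p(n−m, m)). With p(0, ·) = 1 this gives p(38, parts ≤ 12) = 17084. (By conjugating Young diagrams, this also counts partitions of 38 into at most 12 parts.)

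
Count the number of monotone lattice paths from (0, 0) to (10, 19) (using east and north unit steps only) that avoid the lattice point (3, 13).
Number of paths = 19069050

Total paths from (0, 0) to (10, 19): C(29, 10) = 20030010. Paths through (3, 13): (paths (0, 0) → (3, 13)) × (paths (3, 13) → (10, 19)) = C(16, 3) · C(13, 7) = 560 · 1716 = 960960. Avoidance count = 20030010 − 960960 = 19069050.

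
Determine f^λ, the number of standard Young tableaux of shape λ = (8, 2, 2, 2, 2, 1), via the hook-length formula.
# SYT of shape (8, 2, 2, 2, 2, 1) = 399840

Hook-length formula: f^λ = n! / Π hook(c), product over all cells c of the Young diagram. For λ = (8, 2, 2, 2, 2, 1), n = 17 boxes. Hook lengths by row (left-to-right, top-to-bottom): [13, 11, 6, 5, 4, 3, 2, 1]; [6, 4]; [5, 3]; [4, 2]; [3, 1]; [1]. Product of hooks = 889574400. So f^λ = 17! / 889574400 = 355687428096000 / 889574400 = 399840.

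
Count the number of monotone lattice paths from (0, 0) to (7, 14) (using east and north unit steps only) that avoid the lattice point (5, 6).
Number of paths = 95490

Total paths from (0, 0) to (7, 14): C(21, 7) = 116280. Paths through (5, 6): (paths (0, 0) → (5, 6)) × (paths (5, 6) → (7, 14)) = C(11, 5) · C(10, 2) = 462 · 45 = 20790. Avoidance count = 116280 − 20790 = 95490.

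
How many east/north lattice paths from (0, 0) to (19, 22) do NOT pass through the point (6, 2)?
Number of paths = 228614009880

Total paths from (0, 0) to (19, 22): C(41, 19) = 244662670200. Paths through (6, 2): (paths (0, 0) → (6, 2)) × (paths (6, 2) → (19, 22)) = C(8, 6) · C(33, 13) = 28 · 573166440 = 16048660320. Avoidance count = 244662670200 − 16048660320 = 228614009880.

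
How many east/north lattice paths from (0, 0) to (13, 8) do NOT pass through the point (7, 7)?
Number of paths = 179466

Total paths from (0, 0) to (13, 8): C(21, 13) = 203490. Paths through (7, 7): (paths (0, 0) → (7, 7)) × (paths (7, 7) → (13, 8)) = C(14, 7) · C(7, 6) = 3432 · 7 = 24024. Avoidance count = 203490 − 24024 = 179466.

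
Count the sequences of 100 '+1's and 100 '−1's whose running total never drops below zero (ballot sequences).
C_100 = 896519947090131496687170070074100632420837521538745909320

These ballot sequences are counted by the Catalan number C_n = (1/(n + 1)) · C(2n, n). For n = 100: C_100 = (1/101) · C(200, 100) = 90548514656103281165404177077484163874504589675413336841320/101 = 896519947090131496687170070074100632420837521538745909320.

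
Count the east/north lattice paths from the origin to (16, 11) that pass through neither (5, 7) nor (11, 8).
Number of paths = 8034687

Inclusion–exclusion. Total paths: C(27, 16) = 13037895. Through P₁: C(12, 5)·C(15, 11) = 1081080. Through P₂: C(19, 11)·C(8, 5) = 4232592. Since P₁ is strictly southwest of P₂, a monotone path through both must visit P₁ then P₂; paths through both = C(12, 5)·C(7, 6)·C(8, 5) = 310464. Avoid both = 13037895 − 1081080 − 4232592 + 310464 = 8034687.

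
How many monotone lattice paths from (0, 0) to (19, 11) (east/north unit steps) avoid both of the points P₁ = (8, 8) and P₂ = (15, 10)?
Number of paths = 35915420

Inclusion–exclusion. Total paths: C(30, 19) = 54627300. Through P₁: C(16, 8)·C(14, 11) = 4684680. Through P₂: C(25, 15)·C(5, 4) = 16343800. Since P₁ is strictly southwest of P₂, a monotone path through both must visit P₁ then P₂; paths through both = C(16, 8)·C(9, 7)·C(5, 4) = 2316600. Avoid both = 54627300 − 4684680 − 16343800 + 2316600 = 35915420.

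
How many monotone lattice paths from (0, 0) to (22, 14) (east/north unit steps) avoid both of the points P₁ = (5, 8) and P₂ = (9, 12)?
Number of paths = 3644975211

Inclusion–exclusion. Total paths: C(36, 22) = 3796297200. Through P₁: C(13, 5)·C(23, 17) = 129918789. Through P₂: C(21, 9)·C(15, 13) = 30862650. Since P₁ is strictly southwest of P₂, a monotone path through both must visit P₁ then P₂; paths through both = C(13, 5)·C(8, 4)·C(15, 13) = 9459450. Avoid both = 3796297200 − 129918789 − 30862650 + 9459450 = 3644975211.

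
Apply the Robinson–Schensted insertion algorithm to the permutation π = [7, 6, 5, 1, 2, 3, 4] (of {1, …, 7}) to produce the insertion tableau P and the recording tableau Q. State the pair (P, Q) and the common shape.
P = [1, 2, 3, 4] / [5] / [6] / [7];  Q = [1, 5, 6, 7] / [2] / [3] / [4];  common shape = (4, 1, 1, 1)

Row-insert the values π_1, π_2, … into P one at a time, bumping the leftmost entry strictly greater than the inserted value down to the next row. The recording tableau Q records, in position (i, j), the step at which that cell was added to P.
  Insert 7 (step 1): P = [7];  Q = [1]
  Insert 6 (step 2): P = [6] / [7];  Q = [1] / [2]
  Insert 5 (step 3): P = [5] / [6] / [7];  Q = [1] / [2] / [3]
  Insert 1 (step 4): P = [1] / [5] / [6] / [7];  Q = [1] / [2] / [3] / [4]
  Insert 2 (step 5): P = [1, 2] / [5] / [6] / [7];  Q = [1, 5] / [2] / [3] / [4]
  Insert 3 (step 6): P = [1, 2, 3] / [5] / [6] / [7];  Q = [1, 5, 6] / [2] / [3] / [4]
  Insert 4 (step 7): P = [1, 2, 3, 4] / [5] / [6] / [7];  Q = [1, 5, 6, 7] / [2] / [3] / [4]
Final shape: (4, 1, 1, 1).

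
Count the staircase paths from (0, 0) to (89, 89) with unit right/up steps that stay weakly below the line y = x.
C_89 = 254224158304000796523953440778841647086547372026600

These NE paths below the diagonal are counted by the Catalan number C_n = (1/(n + 1)) · C(2n, n). For n = 89: C_89 = (1/90) · C(178, 89) = 22880174247360071687155809670095748237789263482394000/90 = 254224158304000796523953440778841647086547372026600.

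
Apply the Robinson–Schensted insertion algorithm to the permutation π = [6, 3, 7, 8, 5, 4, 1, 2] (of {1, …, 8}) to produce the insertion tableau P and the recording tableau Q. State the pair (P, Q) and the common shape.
P = [1, 2, 8] / [3, 4] / [5, 7] / [6];  Q = [1, 3, 4] / [2, 5] / [6, 8] / [7];  common shape = (3, 2, 2, 1)

Row-insert the values π_1, π_2, … into P one at a time, bumping the leftmost entry strictly greater than the inserted value down to the next row. The recording tableau Q records, in position (i, j), the step at which that cell was added to P.
  Insert 6 (step 1): P = [6];  Q = [1]
  Insert 3 (step 2): P = [3] / [6];  Q = [1] / [2]
  Insert 7 (step 3): P = [3, 7] / [6];  Q = [1, 3] / [2]
  Insert 8 (step 4): P = [3, 7, 8] / [6];  Q = [1, 3, 4] / [2]
  Insert 5 (step 5): P = [3, 5, 8] / [6, 7];  Q = [1, 3, 4] / [2, 5]
  Insert 4 (step 6): P = [3, 4, 8] / [5, 7] / [6];  Q = [1, 3, 4] / [2, 5] / [6]
  Insert 1 (step 7): P = [1, 4, 8] / [3, 7] / [5] / [6];  Q = [1, 3, 4] / [2, 5] / [6] / [7]
  Insert 2 (step 8): P = [1, 2, 8] / [3, 4] / [5, 7] / [6];  Q = [1, 3, 4] / [2, 5] / [6, 8] / [7]
Final shape: (3, 2, 2, 1).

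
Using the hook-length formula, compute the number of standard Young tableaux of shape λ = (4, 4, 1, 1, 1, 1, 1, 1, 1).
# SYT of shape (4, 4, 1, 1, 1, 1, 1, 1, 1) = 13650

Hook-length formula: f^λ = n! / Π hook(c), product over all cells c of the Young diagram. For λ = (4, 4, 1, 1, 1, 1, 1, 1, 1), n = 15 boxes. Hook lengths by row (left-to-right, top-to-bottom): [12, 4, 3, 2]; [11, 3, 2, 1]; [7]; [6]; [5]; [4]; [3]; [2]; [1]. Product of hooks = 95800320. So f^λ = 15! / 95800320 = 1307674368000 / 95800320 = 13650.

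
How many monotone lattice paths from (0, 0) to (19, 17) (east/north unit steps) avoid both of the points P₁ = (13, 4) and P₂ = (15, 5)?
Number of paths = 8517699960

Inclusion–exclusion. Total paths: C(36, 19) = 8597496600. Through P₁: C(17, 13)·C(19, 6) = 64574160. Through P₂: C(20, 15)·C(16, 4) = 28217280. Since P₁ is strictly southwest of P₂, a monotone path through both must visit P₁ then P₂; paths through both = C(17, 13)·C(3, 2)·C(16, 4) = 12994800. Avoid both = 8597496600 − 64574160 − 28217280 + 12994800 = 8517699960.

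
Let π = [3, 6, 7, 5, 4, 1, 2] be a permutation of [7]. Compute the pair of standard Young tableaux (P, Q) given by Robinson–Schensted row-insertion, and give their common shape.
P = [1, 2, 7] / [3, 4] / [5] / [6];  Q = [1, 2, 3] / [4, 7] / [5] / [6];  common shape = (3, 2, 1, 1)

Row-insert the values π_1, π_2, … into P one at a time, bumping the leftmost entry strictly greater than the inserted value down to the next row. The recording tableau Q records, in position (i, j), the step at which that cell was added to P.
  Insert 3 (step 1): P = [3];  Q = [1]
  Insert 6 (step 2): P = [3, 6];  Q = [1, 2]
  Insert 7 (step 3): P = [3, 6, 7];  Q = [1, 2, 3]
  Insert 5 (step 4): P = [3, 5, 7] / [6];  Q = [1, 2, 3] / [4]
  Insert 4 (step 5): P = [3, 4, 7] / [5] / [6];  Q = [1, 2, 3] / [4] / [5]
  Insert 1 (step 6): P = [1, 4, 7] / [3] / [5] / [6];  Q = [1, 2, 3] / [4] / [5] / [6]
  Insert 2 (step 7): P = [1, 2, 7] / [3, 4] / [5] / [6];  Q = [1, 2, 3] / [4, 7] / [5] / [6]
Final shape: (3, 2, 1, 1).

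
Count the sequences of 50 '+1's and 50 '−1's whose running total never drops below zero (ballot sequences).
C_50 = 1978261657756160653623774456

These ballot sequences are counted by the Catalan number C_n = (1/(n + 1)) · C(2n, n). For n = 50: C_50 = (1/51) · C(100, 50) = 100891344545564193334812497256/51 = 1978261657756160653623774456.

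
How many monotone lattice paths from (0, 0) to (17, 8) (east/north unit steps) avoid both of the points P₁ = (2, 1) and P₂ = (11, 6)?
Number of paths = 391583

Inclusion–exclusion. Total paths: C(25, 17) = 1081575. Through P₁: C(3, 2)·C(22, 15) = 511632. Through P₂: C(17, 11)·C(8, 6) = 346528. Since P₁ is strictly southwest of P₂, a monotone path through both must visit P₁ then P₂; paths through both = C(3, 2)·C(14, 9)·C(8, 6) = 168168. Avoid both = 1081575 − 511632 − 346528 + 168168 = 391583.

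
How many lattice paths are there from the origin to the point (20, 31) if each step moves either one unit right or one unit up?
Number of paths = 77535155627160

A monotone lattice path from (0, 0) to (20, 31) consists of 20 east steps and 31 north steps in some order, so it is determined by which 20 of the 51 steps are east. The count is C(51, 20) = 77535155627160.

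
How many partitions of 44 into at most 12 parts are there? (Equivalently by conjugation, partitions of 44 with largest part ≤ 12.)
p(44, parts ≤ 12) = 42333

Use the recurrence p(n, m) = p(n, m−1) + p(n−m, m): either the largest part is < m (count p(n, m−1)) or the largest part is exactly m (remove one copy of m, count p(n−m, m)). With p(0, ·) = 1 this gives p(44, parts ≤ 12) = 42333. (By conjugating Young diagrams, this also counts partitions of 44 into at most 12 parts.)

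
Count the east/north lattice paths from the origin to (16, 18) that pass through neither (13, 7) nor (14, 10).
Number of paths = 2101441230

Inclusion–exclusion. Total paths: C(34, 16) = 2203961430. Through P₁: C(20, 13)·C(14, 3) = 28217280. Through P₂: C(24, 14)·C(10, 2) = 88256520. Since P₁ is strictly southwest of P₂, a monotone path through both must visit P₁ then P₂; paths through both = C(20, 13)·C(4, 1)·C(10, 2) = 13953600. Avoid both = 2203961430 − 28217280 − 88256520 + 13953600 = 2101441230.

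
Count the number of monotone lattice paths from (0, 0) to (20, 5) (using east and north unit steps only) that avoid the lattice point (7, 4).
Number of paths = 48510

Total paths from (0, 0) to (20, 5): C(25, 20) = 53130. Paths through (7, 4): (paths (0, 0) → (7, 4)) × (paths (7, 4) → (20, 5)) = C(11, 7) · C(14, 13) = 330 · 14 = 4620. Avoidance count = 53130 − 4620 = 48510.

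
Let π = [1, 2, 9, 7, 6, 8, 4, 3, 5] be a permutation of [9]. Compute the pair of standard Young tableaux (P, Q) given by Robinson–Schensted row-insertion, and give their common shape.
P = [1, 2, 3, 5] / [4, 8] / [6] / [7] / [9];  Q = [1, 2, 3, 6] / [4, 9] / [5] / [7] / [8];  common shape = (4, 2, 1, 1, 1)

Row-insert the values π_1, π_2, … into P one at a time, bumping the leftmost entry strictly greater than the inserted value down to the next row. The recording tableau Q records, in position (i, j), the step at which that cell was added to P.
  Insert 1 (step 1): P = [1];  Q = [1]
  Insert 2 (step 2): P = [1, 2];  Q = [1, 2]
  Insert 9 (step 3): P = [1, 2, 9];  Q = [1, 2, 3]
  Insert 7 (step 4): P = [1, 2, 7] / [9];  Q = [1, 2, 3] / [4]
  Insert 6 (step 5): P = [1, 2, 6] / [7] / [9];  Q = [1, 2, 3] / [4] / [5]
  Insert 8 (step 6): P = [1, 2, 6, 8] / [7] / [9];  Q = [1, 2, 3, 6] / [4] / [5]
  Insert 4 (step 7): P = [1, 2, 4, 8] / [6] / [7] / [9];  Q = [1, 2, 3, 6] / [4] / [5] / [7]
  Insert 3 (step 8): P = [1, 2, 3, 8] / [4] / [6] / [7] / [9];  Q = [1, 2, 3, 6] / [4] / [5] / [7] / [8]
  Insert 5 (step 9): P = [1, 2, 3, 5] / [4, 8] / [6] / [7] / [9];  Q = [1, 2, 3, 6] / [4, 9] / [5] / [7] / [8]
Final shape: (4, 2, 1, 1, 1).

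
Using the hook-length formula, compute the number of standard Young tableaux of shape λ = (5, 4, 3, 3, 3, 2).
# SYT of shape (5, 4, 3, 3, 3, 2) = 53209728

Hook-length formula: f^λ = n! / Π hook(c), product over all cells c of the Young diagram. For λ = (5, 4, 3, 3, 3, 2), n = 20 boxes. Hook lengths by row (left-to-right, top-to-bottom): [10, 9, 7, 3, 1]; [8, 7, 5, 1]; [6, 5, 3]; [5, 4, 2]; [4, 3, 1]; [2, 1]. Product of hooks = 45722880000. So f^λ = 20! / 45722880000 = 2432902008176640000 / 45722880000 = 53209728.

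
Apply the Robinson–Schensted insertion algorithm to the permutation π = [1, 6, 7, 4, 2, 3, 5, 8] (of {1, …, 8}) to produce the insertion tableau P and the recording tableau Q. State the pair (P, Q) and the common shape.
P = [1, 2, 3, 5, 8] / [4, 7] / [6];  Q = [1, 2, 3, 7, 8] / [4, 6] / [5];  common shape = (5, 2, 1)

Row-insert the values π_1, π_2, … into P one at a time, bumping the leftmost entry strictly greater than the inserted value down to the next row. The recording tableau Q records, in position (i, j), the step at which that cell was added to P.
  Insert 1 (step 1): P = [1];  Q = [1]
  Insert 6 (step 2): P = [1, 6];  Q = [1, 2]
  Insert 7 (step 3): P = [1, 6, 7];  Q = [1, 2, 3]
  Insert 4 (step 4): P = [1, 4, 7] / [6];  Q = [1, 2, 3] / [4]
  Insert 2 (step 5): P = [1, 2, 7] / [4] / [6];  Q = [1, 2, 3] / [4] / [5]
  Insert 3 (step 6): P = [1, 2, 3] / [4, 7] / [6];  Q = [1, 2, 3] / [4, 6] / [5]
  Insert 5 (step 7): P = [1, 2, 3, 5] / [4, 7] / [6];  Q = [1, 2, 3, 7] / [4, 6] / [5]
  Insert 8 (step 8): P = [1, 2, 3, 5, 8] / [4, 7] / [6];  Q = [1, 2, 3, 7, 8] / [4, 6] / [5]
Final shape: (5, 2, 1).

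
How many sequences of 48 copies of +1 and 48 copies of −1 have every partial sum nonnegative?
C_48 = 131327898242169365477991900

These ballot sequences are counted by the Catalan number C_n = (1/(n + 1)) · C(2n, n). For n = 48: C_48 = (1/49) · C(96, 48) = 6435067013866298908421603100/49 = 131327898242169365477991900.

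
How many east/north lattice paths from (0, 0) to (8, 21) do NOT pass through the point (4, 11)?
Number of paths = 2925780

Total paths from (0, 0) to (8, 21): C(29, 8) = 4292145. Paths through (4, 11): (paths (0, 0) → (4, 11)) × (paths (4, 11) → (8, 21)) = C(15, 4) · C(14, 4) = 1365 · 1001 = 1366365. Avoidance count = 4292145 − 1366365 = 2925780.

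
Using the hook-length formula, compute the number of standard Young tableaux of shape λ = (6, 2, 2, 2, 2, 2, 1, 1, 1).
# SYT of shape (6, 2, 2, 2, 2, 2, 1, 1, 1) = 3325608

Hook-length formula: f^λ = n! / Π hook(c), product over all cells c of the Young diagram. For λ = (6, 2, 2, 2, 2, 2, 1, 1, 1), n = 19 boxes. Hook lengths by row (left-to-right, top-to-bottom): [14, 10, 4, 3, 2, 1]; [9, 5]; [8, 4]; [7, 3]; [6, 2]; [5, 1]; [3]; [2]; [1]. Product of hooks = 36578304000. So f^λ = 19! / 36578304000 = 121645100408832000 / 36578304000 = 3325608.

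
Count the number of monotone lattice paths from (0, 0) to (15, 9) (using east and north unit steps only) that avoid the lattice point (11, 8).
Number of paths = 929594

Total paths from (0, 0) to (15, 9): C(24, 15) = 1307504. Paths through (11, 8): (paths (0, 0) → (11, 8)) × (paths (11, 8) → (15, 9)) = C(19, 11) · C(5, 4) = 75582 · 5 = 377910. Avoidance count = 1307504 − 377910 = 929594.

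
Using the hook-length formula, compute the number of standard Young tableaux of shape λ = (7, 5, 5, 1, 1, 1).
# SYT of shape (7, 5, 5, 1, 1, 1) = 48498450

Hook-length formula: f^λ = n! / Π hook(c), product over all cells c of the Young diagram. For λ = (7, 5, 5, 1, 1, 1), n = 20 boxes. Hook lengths by row (left-to-right, top-to-bottom): [12, 8, 7, 6, 5, 2, 1]; [9, 5, 4, 3, 2]; [8, 4, 3, 2, 1]; [3]; [2]; [1]. Product of hooks = 50164531200. So f^λ = 20! / 50164531200 = 2432902008176640000 / 50164531200 = 48498450.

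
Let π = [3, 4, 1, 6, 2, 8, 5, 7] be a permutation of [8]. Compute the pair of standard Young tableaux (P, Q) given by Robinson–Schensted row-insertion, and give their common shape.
P = [1, 2, 5, 7] / [3, 4, 6, 8];  Q = [1, 2, 4, 6] / [3, 5, 7, 8];  common shape = (4, 4)

Row-insert the values π_1, π_2, … into P one at a time, bumping the leftmost entry strictly greater than the inserted value down to the next row. The recording tableau Q records, in position (i, j), the step at which that cell was added to P.
  Insert 3 (step 1): P = [3];  Q = [1]
  Insert 4 (step 2): P = [3, 4];  Q = [1, 2]
  Insert 1 (step 3): P = [1, 4] / [3];  Q = [1, 2] / [3]
  Insert 6 (step 4): P = [1, 4, 6] / [3];  Q = [1, 2, 4] / [3]
  Insert 2 (step 5): P = [1, 2, 6] / [3, 4];  Q = [1, 2, 4] / [3, 5]
  Insert 8 (step 6): P = [1, 2, 6, 8] / [3, 4];  Q = [1, 2, 4, 6] / [3, 5]
  Insert 5 (step 7): P = [1, 2, 5, 8] / [3, 4, 6];  Q = [1, 2, 4, 6] / [3, 5, 7]
  Insert 7 (step 8): P = [1, 2, 5, 7] / [3, 4, 6, 8];  Q = [1, 2, 4, 6] / [3, 5, 7, 8]
Final shape: (4, 4).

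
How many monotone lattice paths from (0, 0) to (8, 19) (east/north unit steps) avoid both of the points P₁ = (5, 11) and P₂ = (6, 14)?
Number of paths = 1052307

Inclusion–exclusion. Total paths: C(27, 8) = 2220075. Through P₁: C(16, 5)·C(11, 3) = 720720. Through P₂: C(20, 6)·C(7, 2) = 813960. Since P₁ is strictly southwest of P₂, a monotone path through both must visit P₁ then P₂; paths through both = C(16, 5)·C(4, 1)·C(7, 2) = 366912. Avoid both = 2220075 − 720720 − 813960 + 366912 = 1052307.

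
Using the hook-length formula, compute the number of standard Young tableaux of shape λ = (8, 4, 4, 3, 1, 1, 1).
# SYT of shape (8, 4, 4, 3, 1, 1, 1) = 2133931800

Hook-length formula: f^λ = n! / Π hook(c), product over all cells c of the Young diagram. For λ = (8, 4, 4, 3, 1, 1, 1), n = 22 boxes. Hook lengths by row (left-to-right, top-to-bottom): [14, 10, 9, 7, 4, 3, 2, 1]; [9, 5, 4, 2]; [8, 4, 3, 1]; [6, 2, 1]; [3]; [2]; [1]. Product of hooks = 526727577600. So f^λ = 22! / 526727577600 = 1124000727777607680000 / 526727577600 = 2133931800.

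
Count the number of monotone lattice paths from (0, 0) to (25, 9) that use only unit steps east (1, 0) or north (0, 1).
Number of paths = 52451256

A monotone lattice path from (0, 0) to (25, 9) consists of 25 east steps and 9 north steps in some order, so it is determined by which 25 of the 34 steps are east. The count is C(34, 25) = 52451256.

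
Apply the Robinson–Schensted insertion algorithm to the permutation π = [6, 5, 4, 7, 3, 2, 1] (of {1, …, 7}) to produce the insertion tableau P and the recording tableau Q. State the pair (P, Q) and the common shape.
P = [1, 7] / [2] / [3] / [4] / [5] / [6];  Q = [1, 4] / [2] / [3] / [5] / [6] / [7];  common shape = (2, 1, 1, 1, 1, 1)

Row-insert the values π_1, π_2, … into P one at a time, bumping the leftmost entry strictly greater than the inserted value down to the next row. The recording tableau Q records, in position (i, j), the step at which that cell was added to P.
  Insert 6 (step 1): P = [6];  Q = [1]
  Insert 5 (step 2): P = [5] / [6];  Q = [1] / [2]
  Insert 4 (step 3): P = [4] / [5] / [6];  Q = [1] / [2] / [3]
  Insert 7 (step 4): P = [4, 7] / [5] / [6];  Q = [1, 4] / [2] / [3]
  Insert 3 (step 5): P = [3, 7] / [4] / [5] / [6];  Q = [1, 4] / [2] / [3] / [5]
  Insert 2 (step 6): P = [2, 7] / [3] / [4] / [5] / [6];  Q = [1, 4] / [2] / [3] / [5] / [6]
  Insert 1 (step 7): P = [1, 7] / [2] / [3] / [4] / [5] / [6];  Q = [1, 4] / [2] / [3] / [5] / [6] / [7]
Final shape: (2, 1, 1, 1, 1, 1).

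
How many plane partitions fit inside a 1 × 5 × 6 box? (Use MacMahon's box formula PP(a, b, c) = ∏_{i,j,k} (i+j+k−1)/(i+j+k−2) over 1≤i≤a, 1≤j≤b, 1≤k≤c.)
PP(1, 5, 6) = 462

Evaluate the triple product over i = 1..1, j = 1..5, k = 1..6. The factors are (2/1) · (3/2) · (4/3) · (5/4) · (6/5) · (7/6) · (3/2) · (4/3) · … (30 factors total). The numerators and denominators telescope so the product is an integer; carrying out the multiplication exactly gives PP(1, 5, 6) = 462.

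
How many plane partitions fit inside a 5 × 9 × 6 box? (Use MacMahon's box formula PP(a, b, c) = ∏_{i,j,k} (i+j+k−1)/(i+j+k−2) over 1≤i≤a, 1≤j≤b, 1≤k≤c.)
PP(5, 9, 6) = 72261531710368

Evaluate the triple product over i = 1..5, j = 1..9, k = 1..6. The factors are (2/1) · (3/2) · (4/3) · (5/4) · (6/5) · (7/6) · (3/2) · (4/3) · … (270 factors total). The numerators and denominators telescope so the product is an integer; carrying out the multiplication exactly gives PP(5, 9, 6) = 72261531710368.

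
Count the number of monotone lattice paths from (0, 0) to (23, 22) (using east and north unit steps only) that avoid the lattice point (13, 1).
Number of paths = 4116094433490

Total paths from (0, 0) to (23, 22): C(45, 23) = 4116715363800. Paths through (13, 1): (paths (0, 0) → (13, 1)) × (paths (13, 1) → (23, 22)) = C(14, 13) · C(31, 10) = 14 · 44352165 = 620930310. Avoidance count = 4116715363800 − 620930310 = 4116094433490.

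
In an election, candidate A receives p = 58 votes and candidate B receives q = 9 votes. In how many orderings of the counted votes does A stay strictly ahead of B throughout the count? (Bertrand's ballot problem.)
Strict-lead orderings = 31270559320

Total orderings of the 67 votes with 58 for A: C(67, 58) = 42757703560. By the Bertrand ballot formula (Cycle Lemma / reflection principle), the number of orderings in which A is strictly ahead of B throughout is (p − q)/(p + q) · C(p + q, p) = (58 − 9)/(58 + 9) · 42757703560 = 31270559320.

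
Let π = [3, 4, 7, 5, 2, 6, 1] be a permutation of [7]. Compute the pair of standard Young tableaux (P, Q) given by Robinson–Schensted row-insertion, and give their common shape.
P = [1, 4, 5, 6] / [2] / [3] / [7];  Q = [1, 2, 3, 6] / [4] / [5] / [7];  common shape = (4, 1, 1, 1)

Row-insert the values π_1, π_2, … into P one at a time, bumping the leftmost entry strictly greater than the inserted value down to the next row. The recording tableau Q records, in position (i, j), the step at which that cell was added to P.
  Insert 3 (step 1): P = [3];  Q = [1]
  Insert 4 (step 2): P = [3, 4];  Q = [1, 2]
  Insert 7 (step 3): P = [3, 4, 7];  Q = [1, 2, 3]
  Insert 5 (step 4): P = [3, 4, 5] / [7];  Q = [1, 2, 3] / [4]
  Insert 2 (step 5): P = [2, 4, 5] / [3] / [7];  Q = [1, 2, 3] / [4] / [5]
  Insert 6 (step 6): P = [2, 4, 5, 6] / [3] / [7];  Q = [1, 2, 3, 6] / [4] / [5]
  Insert 1 (step 7): P = [1, 4, 5, 6] / [2] / [3] / [7];  Q = [1, 2, 3, 6] / [4] / [5] / [7]
Final shape: (4, 1, 1, 1).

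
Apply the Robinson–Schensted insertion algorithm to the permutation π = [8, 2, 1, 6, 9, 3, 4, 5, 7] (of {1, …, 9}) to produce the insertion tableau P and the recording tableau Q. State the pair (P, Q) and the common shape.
P = [1, 3, 4, 5, 7] / [2, 6, 9] / [8];  Q = [1, 4, 5, 8, 9] / [2, 6, 7] / [3];  common shape = (5, 3, 1)

Row-insert the values π_1, π_2, … into P one at a time, bumping the leftmost entry strictly greater than the inserted value down to the next row. The recording tableau Q records, in position (i, j), the step at which that cell was added to P.
  Insert 8 (step 1): P = [8];  Q = [1]
  Insert 2 (step 2): P = [2] / [8];  Q = [1] / [2]
  Insert 1 (step 3): P = [1] / [2] / [8];  Q = [1] / [2] / [3]
  Insert 6 (step 4): P = [1, 6] / [2] / [8];  Q = [1, 4] / [2] / [3]
  Insert 9 (step 5): P = [1, 6, 9] / [2] / [8];  Q = [1, 4, 5] / [2] / [3]
  Insert 3 (step 6): P = [1, 3, 9] / [2, 6] / [8];  Q = [1, 4, 5] / [2, 6] / [3]
  Insert 4 (step 7): P = [1, 3, 4] / [2, 6, 9] / [8];  Q = [1, 4, 5] / [2, 6, 7] / [3]
  Insert 5 (step 8): P = [1, 3, 4, 5] / [2, 6, 9] / [8];  Q = [1, 4, 5, 8] / [2, 6, 7] / [3]
  Insert 7 (step 9): P = [1, 3, 4, 5, 7] / [2, 6, 9] / [8];  Q = [1, 4, 5, 8, 9] / [2, 6, 7] / [3]
Final shape: (5, 3, 1).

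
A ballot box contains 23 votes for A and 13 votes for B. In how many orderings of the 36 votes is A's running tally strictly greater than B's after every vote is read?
Strict-lead orderings = 641886000

Total orderings of the 36 votes with 23 for A: C(36, 23) = 2310789600. By the Bertrand ballot formula (Cycle Lemma / reflection principle), the number of orderings in which A is strictly ahead of B throughout is (p − q)/(p + q) · C(p + q, p) = (23 − 13)/(23 + 13) · 2310789600 = 641886000.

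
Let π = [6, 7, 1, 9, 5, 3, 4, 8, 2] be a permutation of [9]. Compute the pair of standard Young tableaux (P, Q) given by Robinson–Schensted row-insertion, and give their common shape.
P = [1, 2, 4, 8] / [3, 7, 9] / [5] / [6];  Q = [1, 2, 4, 8] / [3, 5, 7] / [6] / [9];  common shape = (4, 3, 1, 1)

Row-insert the values π_1, π_2, … into P one at a time, bumping the leftmost entry strictly greater than the inserted value down to the next row. The recording tableau Q records, in position (i, j), the step at which that cell was added to P.
  Insert 6 (step 1): P = [6];  Q = [1]
  Insert 7 (step 2): P = [6, 7];  Q = [1, 2]
  Insert 1 (step 3): P = [1, 7] / [6];  Q = [1, 2] / [3]
  Insert 9 (step 4): P = [1, 7, 9] / [6];  Q = [1, 2, 4] / [3]
  Insert 5 (step 5): P = [1, 5, 9] / [6, 7];  Q = [1, 2, 4] / [3, 5]
  Insert 3 (step 6): P = [1, 3, 9] / [5, 7] / [6];  Q = [1, 2, 4] / [3, 5] / [6]
  Insert 4 (step 7): P = [1, 3, 4] / [5, 7, 9] / [6];  Q = [1, 2, 4] / [3, 5, 7] / [6]
  Insert 8 (step 8): P = [1, 3, 4, 8] / [5, 7, 9] / [6];  Q = [1, 2, 4, 8] / [3, 5, 7] / [6]
  Insert 2 (step 9): P = [1, 2, 4, 8] / [3, 7, 9] / [5] / [6];  Q = [1, 2, 4, 8] / [3, 5, 7] / [6] / [9]
Final shape: (4, 3, 1, 1).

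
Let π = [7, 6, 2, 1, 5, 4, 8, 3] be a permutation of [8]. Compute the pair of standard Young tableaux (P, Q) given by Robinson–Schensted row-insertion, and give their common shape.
P = [1, 3, 8] / [2, 4] / [5] / [6] / [7];  Q = [1, 5, 7] / [2, 6] / [3] / [4] / [8];  common shape = (3, 2, 1, 1, 1)

Row-insert the values π_1, π_2, … into P one at a time, bumping the leftmost entry strictly greater than the inserted value down to the next row. The recording tableau Q records, in position (i, j), the step at which that cell was added to P.
  Insert 7 (step 1): P = [7];  Q = [1]
  Insert 6 (step 2): P = [6] / [7];  Q = [1] / [2]
  Insert 2 (step 3): P = [2] / [6] / [7];  Q = [1] / [2] / [3]
  Insert 1 (step 4): P = [1] / [2] / [6] / [7];  Q = [1] / [2] / [3] / [4]
  Insert 5 (step 5): P = [1, 5] / [2] / [6] / [7];  Q = [1, 5] / [2] / [3] / [4]
  Insert 4 (step 6): P = [1, 4] / [2, 5] / [6] / [7];  Q = [1, 5] / [2, 6] / [3] / [4]
  Insert 8 (step 7): P = [1, 4, 8] / [2, 5] / [6] / [7];  Q = [1, 5, 7] / [2, 6] / [3] / [4]
  Insert 3 (step 8): P = [1, 3, 8] / [2, 4] / [5] / [6] / [7];  Q = [1, 5, 7] / [2, 6] / [3] / [4] / [8]
Final shape: (3, 2, 1, 1, 1).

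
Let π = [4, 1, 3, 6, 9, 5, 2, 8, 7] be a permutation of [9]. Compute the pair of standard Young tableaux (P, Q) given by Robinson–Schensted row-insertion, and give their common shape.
P = [1, 2, 5, 7] / [3, 6, 8] / [4, 9];  Q = [1, 3, 4, 5] / [2, 6, 8] / [7, 9];  common shape = (4, 3, 2)

Row-insert the values π_1, π_2, … into P one at a time, bumping the leftmost entry strictly greater than the inserted value down to the next row. The recording tableau Q records, in position (i, j), the step at which that cell was added to P.
  Insert 4 (step 1): P = [4];  Q = [1]
  Insert 1 (step 2): P = [1] / [4];  Q = [1] / [2]
  Insert 3 (step 3): P = [1, 3] / [4];  Q = [1, 3] / [2]
  Insert 6 (step 4): P = [1, 3, 6] / [4];  Q = [1, 3, 4] / [2]
  Insert 9 (step 5): P = [1, 3, 6, 9] / [4];  Q = [1, 3, 4, 5] / [2]
  Insert 5 (step 6): P = [1, 3, 5, 9] / [4, 6];  Q = [1, 3, 4, 5] / [2, 6]
  Insert 2 (step 7): P = [1, 2, 5, 9] / [3, 6] / [4];  Q = [1, 3, 4, 5] / [2, 6] / [7]
  Insert 8 (step 8): P = [1, 2, 5, 8] / [3, 6, 9] / [4];  Q = [1, 3, 4, 5] / [2, 6, 8] / [7]
  Insert 7 (step 9): P = [1, 2, 5, 7] / [3, 6, 8] / [4, 9];  Q = [1, 3, 4, 5] / [2, 6, 8] / [7, 9]
Final shape: (4, 3, 2).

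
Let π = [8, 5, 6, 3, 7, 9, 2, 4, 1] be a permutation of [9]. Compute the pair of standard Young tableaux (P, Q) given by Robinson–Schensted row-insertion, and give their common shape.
P = [1, 4, 7, 9] / [2, 6] / [3] / [5] / [8];  Q = [1, 3, 5, 6] / [2, 8] / [4] / [7] / [9];  common shape = (4, 2, 1, 1, 1)

Row-insert the values π_1, π_2, … into P one at a time, bumping the leftmost entry strictly greater than the inserted value down to the next row. The recording tableau Q records, in position (i, j), the step at which that cell was added to P.
  Insert 8 (step 1): P = [8];  Q = [1]
  Insert 5 (step 2): P = [5] / [8];  Q = [1] / [2]
  Insert 6 (step 3): P = [5, 6] / [8];  Q = [1, 3] / [2]
  Insert 3 (step 4): P = [3, 6] / [5] / [8];  Q = [1, 3] / [2] / [4]
  Insert 7 (step 5): P = [3, 6, 7] / [5] / [8];  Q = [1, 3, 5] / [2] / [4]
  Insert 9 (step 6): P = [3, 6, 7, 9] / [5] / [8];  Q = [1, 3, 5, 6] / [2] / [4]
  Insert 2 (step 7): P = [2, 6, 7, 9] / [3] / [5] / [8];  Q = [1, 3, 5, 6] / [2] / [4] / [7]
  Insert 4 (step 8): P = [2, 4, 7, 9] / [3, 6] / [5] / [8];  Q = [1, 3, 5, 6] / [2, 8] / [4] / [7]
  Insert 1 (step 9): P = [1, 4, 7, 9] / [2, 6] / [3] / [5] / [8];  Q = [1, 3, 5, 6] / [2, 8] / [4] / [7] / [9]
Final shape: (4, 2, 1, 1, 1).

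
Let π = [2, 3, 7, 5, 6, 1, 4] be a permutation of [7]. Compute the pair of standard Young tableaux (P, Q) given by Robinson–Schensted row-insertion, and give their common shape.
P = [1, 3, 4, 6] / [2, 5] / [7];  Q = [1, 2, 3, 5] / [4, 7] / [6];  common shape = (4, 2, 1)

Row-insert the values π_1, π_2, … into P one at a time, bumping the leftmost entry strictly greater than the inserted value down to the next row. The recording tableau Q records, in position (i, j), the step at which that cell was added to P.
  Insert 2 (step 1): P = [2];  Q = [1]
  Insert 3 (step 2): P = [2, 3];  Q = [1, 2]
  Insert 7 (step 3): P = [2, 3, 7];  Q = [1, 2, 3]
  Insert 5 (step 4): P = [2, 3, 5] / [7];  Q = [1, 2, 3] / [4]
  Insert 6 (step 5): P = [2, 3, 5, 6] / [7];  Q = [1, 2, 3, 5] / [4]
  Insert 1 (step 6): P = [1, 3, 5, 6] / [2] / [7];  Q = [1, 2, 3, 5] / [4] / [6]
  Insert 4 (step 7): P = [1, 3, 4, 6] / [2, 5] / [7];  Q = [1, 2, 3, 5] / [4, 7] / [6]
Final shape: (4, 2, 1).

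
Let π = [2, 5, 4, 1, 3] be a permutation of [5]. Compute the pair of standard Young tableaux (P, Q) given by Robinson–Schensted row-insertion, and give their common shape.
P = [1, 3] / [2, 4] / [5];  Q = [1, 2] / [3, 5] / [4];  common shape = (2, 2, 1)

Row-insert the values π_1, π_2, … into P one at a time, bumping the leftmost entry strictly greater than the inserted value down to the next row. The recording tableau Q records, in position (i, j), the step at which that cell was added to P.
  Insert 2 (step 1): P = [2];  Q = [1]
  Insert 5 (step 2): P = [2, 5];  Q = [1, 2]
  Insert 4 (step 3): P = [2, 4] / [5];  Q = [1, 2] / [3]
  Insert 1 (step 4): P = [1, 4] / [2] / [5];  Q = [1, 2] / [3] / [4]
  Insert 3 (step 5): P = [1, 3] / [2, 4] / [5];  Q = [1, 2] / [3, 5] / [4]
Final shape: (2, 2, 1).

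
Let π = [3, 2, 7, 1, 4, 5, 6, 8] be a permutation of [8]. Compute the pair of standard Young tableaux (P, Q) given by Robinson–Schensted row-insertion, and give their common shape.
P = [1, 4, 5, 6, 8] / [2, 7] / [3];  Q = [1, 3, 6, 7, 8] / [2, 5] / [4];  common shape = (5, 2, 1)

Row-insert the values π_1, π_2, … into P one at a time, bumping the leftmost entry strictly greater than the inserted value down to the next row. The recording tableau Q records, in position (i, j), the step at which that cell was added to P.
  Insert 3 (step 1): P = [3];  Q = [1]
  Insert 2 (step 2): P = [2] / [3];  Q = [1] / [2]
  Insert 7 (step 3): P = [2, 7] / [3];  Q = [1, 3] / [2]
  Insert 1 (step 4): P = [1, 7] / [2] / [3];  Q = [1, 3] / [2] / [4]
  Insert 4 (step 5): P = [1, 4] / [2, 7] / [3];  Q = [1, 3] / [2, 5] / [4]
  Insert 5 (step 6): P = [1, 4, 5] / [2, 7] / [3];  Q = [1, 3, 6] / [2, 5] / [4]
  Insert 6 (step 7): P = [1, 4, 5, 6] / [2, 7] / [3];  Q = [1, 3, 6, 7] / [2, 5] / [4]
  Insert 8 (step 8): P = [1, 4, 5, 6, 8] / [2, 7] / [3];  Q = [1, 3, 6, 7, 8] / [2, 5] / [4]
Final shape: (5, 2, 1).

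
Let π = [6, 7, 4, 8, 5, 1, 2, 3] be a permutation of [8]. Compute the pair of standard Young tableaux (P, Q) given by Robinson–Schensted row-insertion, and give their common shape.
P = [1, 2, 3] / [4, 5, 8] / [6, 7];  Q = [1, 2, 4] / [3, 5, 8] / [6, 7];  common shape = (3, 3, 2)

Row-insert the values π_1, π_2, … into P one at a time, bumping the leftmost entry strictly greater than the inserted value down to the next row. The recording tableau Q records, in position (i, j), the step at which that cell was added to P.
  Insert 6 (step 1): P = [6];  Q = [1]
  Insert 7 (step 2): P = [6, 7];  Q = [1, 2]
  Insert 4 (step 3): P = [4, 7] / [6];  Q = [1, 2] / [3]
  Insert 8 (step 4): P = [4, 7, 8] / [6];  Q = [1, 2, 4] / [3]
  Insert 5 (step 5): P = [4, 5, 8] / [6, 7];  Q = [1, 2, 4] / [3, 5]
  Insert 1 (step 6): P = [1, 5, 8] / [4, 7] / [6];  Q = [1, 2, 4] / [3, 5] / [6]
  Insert 2 (step 7): P = [1, 2, 8] / [4, 5] / [6, 7];  Q = [1, 2, 4] / [3, 5] / [6, 7]
  Insert 3 (step 8): P = [1, 2, 3] / [4, 5, 8] / [6, 7];  Q = [1, 2, 4] / [3, 5, 8] / [6, 7]
Final shape: (3, 3, 2).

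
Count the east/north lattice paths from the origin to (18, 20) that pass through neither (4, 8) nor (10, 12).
Number of paths = 21812941590

Inclusion–exclusion. Total paths: C(38, 18) = 33578000610. Through P₁: C(12, 4)·C(26, 14) = 4780561500. Through P₂: C(22, 10)·C(16, 8) = 8322334020. Since P₁ is strictly southwest of P₂, a monotone path through both must visit P₁ then P₂; paths through both = C(12, 4)·C(10, 6)·C(16, 8) = 1337836500. Avoid both = 33578000610 − 4780561500 − 8322334020 + 1337836500 = 21812941590.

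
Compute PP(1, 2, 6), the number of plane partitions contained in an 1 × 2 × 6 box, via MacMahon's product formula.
PP(1, 2, 6) = 28

Evaluate the triple product over i = 1..1, j = 1..2, k = 1..6. The factors are (2/1) · (3/2) · (4/3) · (5/4) · (6/5) · (7/6) · (3/2) · (4/3) · … (12 factors total). The numerators and denominators telescope so the product is an integer; carrying out the multiplication exactly gives PP(1, 2, 6) = 28.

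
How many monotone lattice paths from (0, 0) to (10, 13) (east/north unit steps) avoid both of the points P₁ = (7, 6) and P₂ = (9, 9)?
Number of paths = 780846

Inclusion–exclusion. Total paths: C(23, 10) = 1144066. Through P₁: C(13, 7)·C(10, 3) = 205920. Through P₂: C(18, 9)·C(5, 1) = 243100. Since P₁ is strictly southwest of P₂, a monotone path through both must visit P₁ then P₂; paths through both = C(13, 7)·C(5, 2)·C(5, 1) = 85800. Avoid both = 1144066 − 205920 − 243100 + 85800 = 780846.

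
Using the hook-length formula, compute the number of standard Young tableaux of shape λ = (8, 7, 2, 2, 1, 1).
# SYT of shape (8, 7, 2, 2, 1, 1) = 184606128

Hook-length formula: f^λ = n! / Π hook(c), product over all cells c of the Young diagram. For λ = (8, 7, 2, 2, 1, 1), n = 21 boxes. Hook lengths by row (left-to-right, top-to-bottom): [13, 10, 7, 6, 5, 4, 3, 1]; [11, 8, 5, 4, 3, 2, 1]; [5, 2]; [4, 1]; [2]; [1]. Product of hooks = 276756480000. So f^λ = 21! / 276756480000 = 51090942171709440000 / 276756480000 = 184606128.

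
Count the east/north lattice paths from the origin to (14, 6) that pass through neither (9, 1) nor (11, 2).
Number of paths = 34560

Inclusion–exclusion. Total paths: C(20, 14) = 38760. Through P₁: C(10, 9)·C(10, 5) = 2520. Through P₂: C(13, 11)·C(7, 3) = 2730. Since P₁ is strictly southwest of P₂, a monotone path through both must visit P₁ then P₂; paths through both = C(10, 9)·C(3, 2)·C(7, 3) = 1050. Avoid both = 38760 − 2520 − 2730 + 1050 = 34560.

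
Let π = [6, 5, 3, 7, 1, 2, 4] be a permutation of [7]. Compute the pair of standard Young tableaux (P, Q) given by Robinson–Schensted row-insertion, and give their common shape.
P = [1, 2, 4] / [3, 7] / [5] / [6];  Q = [1, 4, 7] / [2, 6] / [3] / [5];  common shape = (3, 2, 1, 1)

Row-insert the values π_1, π_2, … into P one at a time, bumping the leftmost entry strictly greater than the inserted value down to the next row. The recording tableau Q records, in position (i, j), the step at which that cell was added to P.
  Insert 6 (step 1): P = [6];  Q = [1]
  Insert 5 (step 2): P = [5] / [6];  Q = [1] / [2]
  Insert 3 (step 3): P = [3] / [5] / [6];  Q = [1] / [2] / [3]
  Insert 7 (step 4): P = [3, 7] / [5] / [6];  Q = [1, 4] / [2] / [3]
  Insert 1 (step 5): P = [1, 7] / [3] / [5] / [6];  Q = [1, 4] / [2] / [3] / [5]
  Insert 2 (step 6): P = [1, 2] / [3, 7] / [5] / [6];  Q = [1, 4] / [2, 6] / [3] / [5]
  Insert 4 (step 7): P = [1, 2, 4] / [3, 7] / [5] / [6];  Q = [1, 4, 7] / [2, 6] / [3] / [5]
Final shape: (3, 2, 1, 1).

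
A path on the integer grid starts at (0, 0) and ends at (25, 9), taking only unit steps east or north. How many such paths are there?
Number of paths = 52451256

A monotone lattice path from (0, 0) to (25, 9) consists of 25 east steps and 9 north steps in some order, so it is determined by which 25 of the 34 steps are east. The count is C(34, 25) = 52451256.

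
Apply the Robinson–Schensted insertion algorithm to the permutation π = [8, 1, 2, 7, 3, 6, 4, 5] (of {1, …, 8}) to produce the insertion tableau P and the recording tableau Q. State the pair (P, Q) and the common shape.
P = [1, 2, 3, 4, 5] / [6] / [7] / [8];  Q = [1, 3, 4, 6, 8] / [2] / [5] / [7];  common shape = (5, 1, 1, 1)

Row-insert the values π_1, π_2, … into P one at a time, bumping the leftmost entry strictly greater than the inserted value down to the next row. The recording tableau Q records, in position (i, j), the step at which that cell was added to P.
  Insert 8 (step 1): P = [8];  Q = [1]
  Insert 1 (step 2): P = [1] / [8];  Q = [1] / [2]
  Insert 2 (step 3): P = [1, 2] / [8];  Q = [1, 3] / [2]
  Insert 7 (step 4): P = [1, 2, 7] / [8];  Q = [1, 3, 4] / [2]
  Insert 3 (step 5): P = [1, 2, 3] / [7] / [8];  Q = [1, 3, 4] / [2] / [5]
  Insert 6 (step 6): P = [1, 2, 3, 6] / [7] / [8];  Q = [1, 3, 4, 6] / [2] / [5]
  Insert 4 (step 7): P = [1, 2, 3, 4] / [6] / [7] / [8];  Q = [1, 3, 4, 6] / [2] / [5] / [7]
  Insert 5 (step 8): P = [1, 2, 3, 4, 5] / [6] / [7] / [8];  Q = [1, 3, 4, 6, 8] / [2] / [5] / [7]
Final shape: (5, 1, 1, 1).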